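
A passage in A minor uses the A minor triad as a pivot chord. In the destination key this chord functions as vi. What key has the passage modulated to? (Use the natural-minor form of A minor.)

C major

The numeral vi denotes a minor triad on scale degree 6. With A on degree 6, the tonic of the new key is C.
Degree 6 carries a minor triad in major keys, so the destination is C major.
Check: the diatonic triads of C major are C (I), Dm (ii), Em (iii), F (IV), G (V), Am (vi), Bdim (vii°) — A minor is indeed vi.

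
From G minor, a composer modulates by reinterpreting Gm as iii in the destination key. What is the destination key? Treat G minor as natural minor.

The numeral iii denotes a minor triad on scale degree 3. With G on degree 3, the tonic of the new key is E♭.
Degree 3 carries a minor triad in major keys, so the destination is E♭ major.
Check: the diatonic triads of E♭ major are E♭ (I), Fm (ii), Gm (iii), A♭ (IV), B♭ (V), Cm (vi), Ddim (vii°) — Gm is indeed iii.

E♭ major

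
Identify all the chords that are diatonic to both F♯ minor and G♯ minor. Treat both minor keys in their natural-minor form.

Triads in F♯ minor (natural minor): F♯m (i), G♯dim (ii°), A (III), Bm (iv), C♯m (v), D (VI), E (VII).
Triads in G♯ minor (natural minor): G♯m (i), A♯dim (ii°), B (III), C♯m (iv), D♯m (v), E (VI), F♯ (VII).
Shared triads with their functions: C♯m (v in F♯ minor, iv in G♯ minor); E (VII in F♯ minor, VI in G♯ minor).

C♯m, E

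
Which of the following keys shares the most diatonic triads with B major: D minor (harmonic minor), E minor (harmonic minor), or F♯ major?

Triads of B major: B (I), C♯m (ii), D♯m (iii), E (IV), F♯ (V), G♯m (vi), A♯dim (vii°).
D minor (harmonic minor) shares 0: none.
E minor (harmonic minor) shares 1: B.
F♯ major shares 4: B, D♯m, F♯, G♯m.
The most common triads (4) are shared with F♯ major.

F♯ major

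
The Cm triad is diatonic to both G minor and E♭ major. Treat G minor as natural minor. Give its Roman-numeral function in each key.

iv in G minor; vi in E♭ major

The scale of G minor (natural minor) is G A B♭ C D E♭ F; C is degree 4, and the triad built there (C-E♭-G) is minor, so it is iv.
The scale of E♭ major is E♭ F G A♭ B♭ C D; C is degree 6, and the triad built there (C-E♭-G) is minor, so it is vi.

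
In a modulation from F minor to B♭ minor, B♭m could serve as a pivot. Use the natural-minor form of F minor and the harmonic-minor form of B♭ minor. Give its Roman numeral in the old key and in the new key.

iv in F minor; i in B♭ minor

The scale of F minor (natural minor) is F G A♭ B♭ C D♭ E♭; B♭ is degree 4, and the triad built there (B♭-D♭-F) is minor, so it is iv.
The scale of B♭ minor (harmonic minor) is B♭ C D♭ E♭ F G♭ A; B♭ is degree 1, and the triad built there (B♭-D♭-F) is minor, so it is i.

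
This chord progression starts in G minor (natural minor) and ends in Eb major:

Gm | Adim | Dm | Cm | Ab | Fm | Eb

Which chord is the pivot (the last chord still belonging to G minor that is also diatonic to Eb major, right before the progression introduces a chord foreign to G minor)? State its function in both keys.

Chords diatonic to G minor: Gm, Adim, Bb, Cm, Dm, Eb, F.
Reading the progression, the first chord not in that set is Ab, so the modulation leaves G minor there.
The chord immediately before Ab is Cm, which is diatonic to both keys: iv in G minor and vi in Eb major.

Cm — iv in G minor, vi in Eb major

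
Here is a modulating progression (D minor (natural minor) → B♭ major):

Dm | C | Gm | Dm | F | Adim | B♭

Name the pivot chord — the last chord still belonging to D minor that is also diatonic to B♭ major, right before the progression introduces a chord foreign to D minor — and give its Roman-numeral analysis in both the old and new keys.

Chords diatonic to D minor: Dm, Edim, F, Gm, Am, B♭, C.
Reading the progression, the first chord not in that set is Adim, so the modulation leaves D minor there.
The chord immediately before Adim is F, which is diatonic to both keys: III in D minor and V in B♭ major.

F — III in D minor, V in B♭ major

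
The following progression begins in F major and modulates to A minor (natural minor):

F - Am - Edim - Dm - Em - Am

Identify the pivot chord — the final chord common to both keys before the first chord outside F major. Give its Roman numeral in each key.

Dm — vi in F major, iv in A minor

Chords diatonic to F major: F, Gm, Am, Bb, C, Dm, Edim.
Reading the progression, the first chord not in that set is Em, so the modulation leaves F major there.
The chord immediately before Em is Dm, which is diatonic to both keys: vi in F major and iv in A minor.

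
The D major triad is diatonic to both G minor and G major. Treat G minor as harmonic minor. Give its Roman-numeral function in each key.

V in G minor; V in G major

The scale of G minor (harmonic minor) is G A Bb C D Eb F#; D is degree 5, and the triad built there (D-F#-A) is major, so it is V.
The scale of G major is G A B C D E F#; D is degree 5, and the triad built there (D-F#-A) is major, so it is V.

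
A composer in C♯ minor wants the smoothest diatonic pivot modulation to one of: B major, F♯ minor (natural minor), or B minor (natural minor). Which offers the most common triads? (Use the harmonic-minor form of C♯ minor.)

F♯ minor

Triads of C♯ minor (harmonic minor): C♯ minor (i), D♯ diminished (ii°), E augmented (III+), F♯ minor (iv), G♯ major (V), A major (VI), B♯ diminished (vii°).
B major shares 1: C♯m.
F♯ minor (natural minor) shares 3: C♯m, F♯m, A.
B minor (natural minor) shares 2: F♯m, A.
The most common triads (3) are shared with F♯ minor.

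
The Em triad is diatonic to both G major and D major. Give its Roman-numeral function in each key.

The scale of G major is G A B C D E F#; E is degree 6, and the triad built there (E-G-B) is minor, so it is vi.
The scale of D major is D E F# G A B C#; E is degree 2, and the triad built there (E-G-B) is minor, so it is ii.

vi in G major; ii in D major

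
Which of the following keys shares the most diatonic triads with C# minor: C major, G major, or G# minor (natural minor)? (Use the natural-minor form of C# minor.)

Triads of C# minor (natural minor): C#m (i), D#dim (ii°), E (III), F#m (iv), G#m (v), A (VI), B (VII).
C major shares 0: none.
G major shares 0: none.
G# minor (natural minor) shares 4: C#m, E, G#m, B.
The most common triads (4) are shared with G# minor.

G# minor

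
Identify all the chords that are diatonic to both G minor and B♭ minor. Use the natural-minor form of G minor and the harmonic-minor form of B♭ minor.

Triads in G minor (natural minor): Gm (i), Adim (ii°), B♭ (III), Cm (iv), Dm (v), E♭ (VI), F (VII).
Triads in B♭ minor (harmonic minor): B♭m (i), Cdim (ii°), D♭aug (III+), E♭m (iv), F (V), G♭ (VI), Adim (vii°).
Shared triads with their functions: Adim (ii° in G minor, vii° in B♭ minor); F (VII in G minor, V in B♭ minor).

Adim, F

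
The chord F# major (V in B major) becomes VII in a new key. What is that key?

The numeral VII denotes a major triad on scale degree 7. With F# on degree 7, the tonic of the new key is G#.
Degree 7 carries a major triad in natural-minor keys, so the destination is G# minor.
Check: the diatonic triads of G# minor (natural minor) are G#m (i), A#dim (ii°), B (III), C#m (iv), D#m (v), E (VI), F# (VII) — F# major is indeed VII.

G# minor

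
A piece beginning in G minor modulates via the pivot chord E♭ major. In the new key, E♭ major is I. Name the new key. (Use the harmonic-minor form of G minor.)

E♭ major

The numeral I denotes a major triad on scale degree 1. With E♭ on degree 1, the tonic of the new key is E♭.
Degree 1 carries a major triad in major keys, so the destination is E♭ major.
Check: the diatonic triads of E♭ major are E♭ (I), Fm (ii), Gm (iii), A♭ (IV), B♭ (V), Cm (vi), Ddim (vii°) — E♭ major is indeed I.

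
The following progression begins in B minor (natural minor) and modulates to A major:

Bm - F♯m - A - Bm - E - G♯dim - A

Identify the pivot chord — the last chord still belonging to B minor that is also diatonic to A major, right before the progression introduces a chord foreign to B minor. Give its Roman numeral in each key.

Chords diatonic to B minor: Bm, C♯dim, D, Em, F♯m, G, A.
Reading the progression, the first chord not in that set is E, so the modulation leaves B minor there.
The chord immediately before E is Bm, which is diatonic to both keys: i in B minor and ii in A major.

Bm — i in B minor, ii in A major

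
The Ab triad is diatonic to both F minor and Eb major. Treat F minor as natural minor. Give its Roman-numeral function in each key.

The scale of F minor (natural minor) is F G Ab Bb C Db Eb; Ab is degree 3, and the triad built there (Ab-C-Eb) is major, so it is III.
The scale of Eb major is Eb F G Ab Bb C D; Ab is degree 4, and the triad built there (Ab-C-Eb) is major, so it is IV.

III in F minor; IV in Eb major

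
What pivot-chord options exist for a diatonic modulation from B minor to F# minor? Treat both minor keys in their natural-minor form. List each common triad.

Bm, D, F#m, A

Triads in B minor (natural minor): B minor (i), C# diminished (ii°), D major (III), E minor (iv), F# minor (v), G major (VI), A major (VII).
Triads in F# minor (natural minor): F# minor (i), G# diminished (ii°), A major (III), B minor (iv), C# minor (v), D major (VI), E major (VII).
Shared triads with their functions: B minor (i in B minor, iv in F# minor); D major (III in B minor, VI in F# minor); F# minor (v in B minor, i in F# minor); A major (VII in B minor, III in F# minor).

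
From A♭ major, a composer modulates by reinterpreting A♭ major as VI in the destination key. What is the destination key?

C minor

The numeral VI denotes a major triad on scale degree 6. With A♭ on degree 6, the tonic of the new key is C.
Degree 6 carries a major triad in minor keys, so the destination is C minor.
Check: the diatonic triads of C minor (natural minor) are Cm (i), Ddim (ii°), E♭ (III), Fm (iv), Gm (v), A♭ (VI), B♭ (VII) — A♭ major is indeed VI.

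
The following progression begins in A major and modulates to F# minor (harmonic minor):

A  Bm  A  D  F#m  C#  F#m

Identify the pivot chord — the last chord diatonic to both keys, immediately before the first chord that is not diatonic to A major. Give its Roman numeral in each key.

F#m — vi in A major, i in F# minor

Chords diatonic to A major: A, Bm, C#m, D, E, F#m, G#dim.
Reading the progression, the first chord not in that set is C#, so the modulation leaves A major there.
The chord immediately before C# is F#m, which is diatonic to both keys: vi in A major and i in F# minor.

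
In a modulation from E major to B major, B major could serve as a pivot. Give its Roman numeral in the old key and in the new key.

The scale of E major is E F# G# A B C# D#; B is degree 5, and the triad built there (B-D#-F#) is major, so it is V.
The scale of B major is B C# D# E F# G# A#; B is degree 1, and the triad built there (B-D#-F#) is major, so it is I.

V in E major; I in B major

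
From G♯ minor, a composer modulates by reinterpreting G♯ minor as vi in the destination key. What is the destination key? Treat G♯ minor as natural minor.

B major

The numeral vi denotes a minor triad on scale degree 6. With G♯ on degree 6, the tonic of the new key is B.
Degree 6 carries a minor triad in major keys, so the destination is B major.
Check: the diatonic triads of B major are B (I), C♯m (ii), D♯m (iii), E (IV), F♯ (V), G♯m (vi), A♯dim (vii°) — G♯ minor is indeed vi.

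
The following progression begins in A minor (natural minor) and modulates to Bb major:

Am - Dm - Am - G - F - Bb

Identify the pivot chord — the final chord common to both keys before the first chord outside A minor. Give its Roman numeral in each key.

Chords diatonic to A minor: Am, Bdim, C, Dm, Em, F, G.
Reading the progression, the first chord not in that set is Bb, so the modulation leaves A minor there.
The chord immediately before Bb is F, which is diatonic to both keys: VI in A minor and V in Bb major.

F — VI in A minor, V in Bb major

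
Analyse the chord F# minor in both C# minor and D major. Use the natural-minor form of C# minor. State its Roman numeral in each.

The scale of C# minor (natural minor) is C# D# E F# G# A B; F# is degree 4, and the triad built there (F#-A-C#) is minor, so it is iv.
The scale of D major is D E F# G A B C#; F# is degree 3, and the triad built there (F#-A-C#) is minor, so it is iii.

iv in C# minor; iii in D major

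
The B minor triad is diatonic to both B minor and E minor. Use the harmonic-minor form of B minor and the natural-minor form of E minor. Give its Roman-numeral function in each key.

The scale of B minor (harmonic minor) is B C♯ D E F♯ G A♯; B is degree 1, and the triad built there (B-D-F♯) is minor, so it is i.
The scale of E minor (natural minor) is E F♯ G A B C D; B is degree 5, and the triad built there (B-D-F♯) is minor, so it is v.

i in B minor; v in E minor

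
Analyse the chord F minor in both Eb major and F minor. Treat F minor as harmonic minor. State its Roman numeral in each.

The scale of Eb major is Eb F G Ab Bb C D; F is degree 2, and the triad built there (F-Ab-C) is minor, so it is ii.
The scale of F minor (harmonic minor) is F G Ab Bb C Db E; F is degree 1, and the triad built there (F-Ab-C) is minor, so it is i.

ii in Eb major; i in F minor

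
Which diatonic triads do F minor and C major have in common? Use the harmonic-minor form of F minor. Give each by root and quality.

Triads in F minor (harmonic minor): F minor (i), G diminished (ii°), A♭ augmented (III+), B♭ minor (iv), C major (V), D♭ major (VI), E diminished (vii°).
Triads in C major: C major (I), D minor (ii), E minor (iii), F major (IV), G major (V), A minor (vi), B diminished (vii°).
Shared triads with their functions: C major (V in F minor, I in C major).

C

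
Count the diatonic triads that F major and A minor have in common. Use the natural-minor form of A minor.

4

Diatonic triads of F major: F (I), Gm (ii), Am (iii), Bb (IV), C (V), Dm (vi), Edim (vii°).
Diatonic triads of A minor (natural minor): Am (i), Bdim (ii°), C (III), Dm (iv), Em (v), F (VI), G (VII).
Matching root and quality in both lists: F, Am, C, Dm.
That gives 4 common triads.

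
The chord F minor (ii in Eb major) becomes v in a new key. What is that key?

The numeral v denotes a minor triad on scale degree 5. With F on degree 5, the tonic of the new key is Bb.
Degree 5 carries a minor triad in natural-minor keys, so the destination is Bb minor.
Check: the diatonic triads of Bb minor (natural minor) are Bbm (i), Cdim (ii°), Db (III), Ebm (iv), Fm (v), Gb (VI), Ab (VII) — F minor is indeed v.

Bb minor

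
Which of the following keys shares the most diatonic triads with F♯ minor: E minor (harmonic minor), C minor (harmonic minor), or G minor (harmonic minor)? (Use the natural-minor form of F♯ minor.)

G minor

Triads of F♯ minor (natural minor): F♯ minor (i), G♯ diminished (ii°), A major (III), B minor (iv), C♯ minor (v), D major (VI), E major (VII).
E minor (harmonic minor) shares 0: none.
C minor (harmonic minor) shares 0: none.
G minor (harmonic minor) shares 1: D.
The most common triads (1) are shared with G minor.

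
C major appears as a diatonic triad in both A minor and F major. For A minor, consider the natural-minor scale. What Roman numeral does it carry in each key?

The scale of A minor (natural minor) is A B C D E F G; C is degree 3, and the triad built there (C-E-G) is major, so it is III.
The scale of F major is F G A Bb C D E; C is degree 5, and the triad built there (C-E-G) is major, so it is V.

III in A minor; V in F major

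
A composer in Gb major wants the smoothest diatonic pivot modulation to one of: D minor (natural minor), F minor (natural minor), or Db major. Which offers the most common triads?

Db major

Triads of Gb major: Gb major (I), Ab minor (ii), Bb minor (iii), Cb major (IV), Db major (V), Eb minor (vi), F diminished (vii°).
D minor (natural minor) shares 0: none.
F minor (natural minor) shares 2: Bbm, Db.
Db major shares 4: Gb, Bbm, Db, Ebm.
The most common triads (4) are shared with Db major.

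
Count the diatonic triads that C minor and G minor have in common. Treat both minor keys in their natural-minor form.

4

Diatonic triads of C minor (natural minor): Cm (i), Ddim (ii°), Eb (III), Fm (iv), Gm (v), Ab (VI), Bb (VII).
Diatonic triads of G minor (natural minor): Gm (i), Adim (ii°), Bb (III), Cm (iv), Dm (v), Eb (VI), F (VII).
Matching root and quality in both lists: Cm, Eb, Gm, Bb.
That gives 4 common triads.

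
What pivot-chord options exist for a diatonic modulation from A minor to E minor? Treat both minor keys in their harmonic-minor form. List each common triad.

Am

Triads in A minor (harmonic minor): Am (i), Bdim (ii°), Caug (III+), Dm (iv), E (V), F (VI), G#dim (vii°).
Triads in E minor (harmonic minor): Em (i), F#dim (ii°), Gaug (III+), Am (iv), B (V), C (VI), D#dim (vii°).
Shared triads with their functions: Am (i in A minor, iv in E minor).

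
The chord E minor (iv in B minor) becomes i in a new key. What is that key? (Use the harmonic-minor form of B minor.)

E minor

The numeral i denotes a minor triad on scale degree 1. With E on degree 1, the tonic of the new key is E.
Degree 1 carries a minor triad in minor keys, so the destination is E minor.
Check: the diatonic triads of E minor (natural minor) are Em (i), F#dim (ii°), G (III), Am (iv), Bm (v), C (VI), D (VII) — E minor is indeed i.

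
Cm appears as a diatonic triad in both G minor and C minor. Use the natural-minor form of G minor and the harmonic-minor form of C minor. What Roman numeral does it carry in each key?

iv in G minor; i in C minor

The scale of G minor (natural minor) is G A Bb C D Eb F; C is degree 4, and the triad built there (C-Eb-G) is minor, so it is iv.
The scale of C minor (harmonic minor) is C D Eb F G Ab B; C is degree 1, and the triad built there (C-Eb-G) is minor, so it is i.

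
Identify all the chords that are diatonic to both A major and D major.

Triads in A major: A (I), Bm (ii), C♯m (iii), D (IV), E (V), F♯m (vi), G♯dim (vii°).
Triads in D major: D (I), Em (ii), F♯m (iii), G (IV), A (V), Bm (vi), C♯dim (vii°).
Shared triads with their functions: A (I in A major, V in D major); Bm (ii in A major, vi in D major); D (IV in A major, I in D major); F♯m (vi in A major, iii in D major).

A, Bm, D, F♯m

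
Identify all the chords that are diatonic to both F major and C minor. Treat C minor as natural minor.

Gm, Bb

Triads in F major: F (I), Gm (ii), Am (iii), Bb (IV), C (V), Dm (vi), Edim (vii°).
Triads in C minor (natural minor): Cm (i), Ddim (ii°), Eb (III), Fm (iv), Gm (v), Ab (VI), Bb (VII).
Shared triads with their functions: Gm (ii in F major, v in C minor); Bb (IV in F major, VII in C minor).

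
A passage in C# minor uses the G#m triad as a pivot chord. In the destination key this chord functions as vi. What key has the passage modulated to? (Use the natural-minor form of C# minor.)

B major

The numeral vi denotes a minor triad on scale degree 6. With G# on degree 6, the tonic of the new key is B.
Degree 6 carries a minor triad in major keys, so the destination is B major.
Check: the diatonic triads of B major are B (I), C#m (ii), D#m (iii), E (IV), F# (V), G#m (vi), A#dim (vii°) — G#m is indeed vi.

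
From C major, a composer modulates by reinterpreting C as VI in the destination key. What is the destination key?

E minor

The numeral VI denotes a major triad on scale degree 6. With C on degree 6, the tonic of the new key is E.
Degree 6 carries a major triad in minor keys, so the destination is E minor.
Check: the diatonic triads of E minor (natural minor) are Em (i), F#dim (ii°), G (III), Am (iv), Bm (v), C (VI), D (VII) — C is indeed VI.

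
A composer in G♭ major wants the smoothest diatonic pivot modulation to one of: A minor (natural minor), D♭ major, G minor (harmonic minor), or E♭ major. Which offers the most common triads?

Triads of G♭ major: G♭ major (I), A♭ minor (ii), B♭ minor (iii), C♭ major (IV), D♭ major (V), E♭ minor (vi), F diminished (vii°).
A minor (natural minor) shares 0: none.
D♭ major shares 4: G♭, B♭m, D♭, E♭m.
G minor (harmonic minor) shares 0: none.
E♭ major shares 0: none.
The most common triads (4) are shared with D♭ major.

D♭ major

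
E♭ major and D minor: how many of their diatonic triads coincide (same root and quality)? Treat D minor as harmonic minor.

2

Diatonic triads of E♭ major: E♭ (I), Fm (ii), Gm (iii), A♭ (IV), B♭ (V), Cm (vi), Ddim (vii°).
Diatonic triads of D minor (harmonic minor): Dm (i), Edim (ii°), Faug (III+), Gm (iv), A (V), B♭ (VI), C♯dim (vii°).
Matching root and quality in both lists: Gm, B♭.
That gives 2 common triads.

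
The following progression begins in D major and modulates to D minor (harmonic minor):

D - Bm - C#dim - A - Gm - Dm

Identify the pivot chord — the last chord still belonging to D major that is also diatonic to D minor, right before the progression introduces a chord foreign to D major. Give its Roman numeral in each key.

Chords diatonic to D major: D, Em, F#m, G, A, Bm, C#dim.
Reading the progression, the first chord not in that set is Gm, so the modulation leaves D major there.
The chord immediately before Gm is A, which is diatonic to both keys: V in D major and V in D minor.

A — V in D major, V in D minor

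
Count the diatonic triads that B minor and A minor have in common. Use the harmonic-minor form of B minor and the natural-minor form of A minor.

Diatonic triads of B minor (harmonic minor): Bm (i), C♯dim (ii°), Daug (III+), Em (iv), F♯ (V), G (VI), A♯dim (vii°).
Diatonic triads of A minor (natural minor): Am (i), Bdim (ii°), C (III), Dm (iv), Em (v), F (VI), G (VII).
Matching root and quality in both lists: Em, G.
That gives 2 common triads.

2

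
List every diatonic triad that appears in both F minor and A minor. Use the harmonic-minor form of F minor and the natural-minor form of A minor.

Triads in F minor (harmonic minor): F minor (i), G diminished (ii°), A♭ augmented (III+), B♭ minor (iv), C major (V), D♭ major (VI), E diminished (vii°).
Triads in A minor (natural minor): A minor (i), B diminished (ii°), C major (III), D minor (iv), E minor (v), F major (VI), G major (VII).
Shared triads with their functions: C major (V in F minor, III in A minor).

C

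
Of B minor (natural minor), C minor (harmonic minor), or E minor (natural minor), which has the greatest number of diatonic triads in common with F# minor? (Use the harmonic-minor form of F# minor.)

Triads of F# minor (harmonic minor): F# minor (i), G# diminished (ii°), A augmented (III+), B minor (iv), C# major (V), D major (VI), E# diminished (vii°).
B minor (natural minor) shares 3: F#m, Bm, D.
C minor (harmonic minor) shares 0: none.
E minor (natural minor) shares 2: Bm, D.
The most common triads (3) are shared with B minor.

B minor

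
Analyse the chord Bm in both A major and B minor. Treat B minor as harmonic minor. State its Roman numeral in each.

The scale of A major is A B C# D E F# G#; B is degree 2, and the triad built there (B-D-F#) is minor, so it is ii.
The scale of B minor (harmonic minor) is B C# D E F# G A#; B is degree 1, and the triad built there (B-D-F#) is minor, so it is i.

ii in A major; i in B minor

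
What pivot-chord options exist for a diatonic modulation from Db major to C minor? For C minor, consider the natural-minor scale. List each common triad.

Fm, Ab

Triads in Db major: Db (I), Ebm (ii), Fm (iii), Gb (IV), Ab (V), Bbm (vi), Cdim (vii°).
Triads in C minor (natural minor): Cm (i), Ddim (ii°), Eb (III), Fm (iv), Gm (v), Ab (VI), Bb (VII).
Shared triads with their functions: Fm (iii in Db major, iv in C minor); Ab (V in Db major, VI in C minor).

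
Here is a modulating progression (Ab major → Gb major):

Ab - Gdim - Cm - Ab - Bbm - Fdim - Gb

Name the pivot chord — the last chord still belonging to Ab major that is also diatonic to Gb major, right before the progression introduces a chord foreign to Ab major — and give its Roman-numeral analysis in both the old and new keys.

Bbm — ii in Ab major, iii in Gb major

Chords diatonic to Ab major: Ab, Bbm, Cm, Db, Eb, Fm, Gdim.
Reading the progression, the first chord not in that set is Fdim, so the modulation leaves Ab major there.
The chord immediately before Fdim is Bbm, which is diatonic to both keys: ii in Ab major and iii in Gb major.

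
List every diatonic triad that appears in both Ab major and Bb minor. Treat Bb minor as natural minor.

Triads in Ab major: Ab (I), Bbm (ii), Cm (iii), Db (IV), Eb (V), Fm (vi), Gdim (vii°).
Triads in Bb minor (natural minor): Bbm (i), Cdim (ii°), Db (III), Ebm (iv), Fm (v), Gb (VI), Ab (VII).
Shared triads with their functions: Ab (I in Ab major, VII in Bb minor); Bbm (ii in Ab major, i in Bb minor); Db (IV in Ab major, III in Bb minor); Fm (vi in Ab major, v in Bb minor).

Ab, Bbm, Db, Fm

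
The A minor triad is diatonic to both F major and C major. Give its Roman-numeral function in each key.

iii in F major; vi in C major

The scale of F major is F G A Bb C D E; A is degree 3, and the triad built there (A-C-E) is minor, so it is iii.
The scale of C major is C D E F G A B; A is degree 6, and the triad built there (A-C-E) is minor, so it is vi.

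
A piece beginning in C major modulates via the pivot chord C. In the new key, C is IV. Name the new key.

The numeral IV denotes a major triad on scale degree 4. With C on degree 4, the tonic of the new key is G.
Degree 4 carries a major triad in major keys, so the destination is G major.
Check: the diatonic triads of G major are G (I), Am (ii), Bm (iii), C (IV), D (V), Em (vi), F#dim (vii°) — C is indeed IV.

G major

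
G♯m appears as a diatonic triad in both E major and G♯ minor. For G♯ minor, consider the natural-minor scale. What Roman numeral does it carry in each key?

iii in E major; i in G♯ minor

The scale of E major is E F♯ G♯ A B C♯ D♯; G♯ is degree 3, and the triad built there (G♯-B-D♯) is minor, so it is iii.
The scale of G♯ minor (natural minor) is G♯ A♯ B C♯ D♯ E F♯; G♯ is degree 1, and the triad built there (G♯-B-D♯) is minor, so it is i.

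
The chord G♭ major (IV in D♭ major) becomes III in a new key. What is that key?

E♭ minor

The numeral III denotes a major triad on scale degree 3. With G♭ on degree 3, the tonic of the new key is E♭.
Degree 3 carries a major triad in natural-minor keys, so the destination is E♭ minor.
Check: the diatonic triads of E♭ minor (natural minor) are E♭m (i), Fdim (ii°), G♭ (III), A♭m (iv), B♭m (v), C♭ (VI), D♭ (VII) — G♭ major is indeed III.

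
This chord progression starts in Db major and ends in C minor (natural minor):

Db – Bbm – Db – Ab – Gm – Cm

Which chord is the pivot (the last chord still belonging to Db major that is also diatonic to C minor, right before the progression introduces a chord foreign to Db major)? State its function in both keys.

Ab — V in Db major, VI in C minor

Chords diatonic to Db major: Db, Ebm, Fm, Gb, Ab, Bbm, Cdim.
Reading the progression, the first chord not in that set is Gm, so the modulation leaves Db major there.
The chord immediately before Gm is Ab, which is diatonic to both keys: V in Db major and VI in C minor.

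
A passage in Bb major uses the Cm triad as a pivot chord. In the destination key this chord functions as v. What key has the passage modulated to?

F minor

The numeral v denotes a minor triad on scale degree 5. With C on degree 5, the tonic of the new key is F.
Degree 5 carries a minor triad in natural-minor keys, so the destination is F minor.
Check: the diatonic triads of F minor (natural minor) are Fm (i), Gdim (ii°), Ab (III), Bbm (iv), Cm (v), Db (VI), Eb (VII) — Cm is indeed v.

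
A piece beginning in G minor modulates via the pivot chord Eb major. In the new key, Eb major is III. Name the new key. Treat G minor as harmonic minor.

C minor

The numeral III denotes a major triad on scale degree 3. With Eb on degree 3, the tonic of the new key is C.
Degree 3 carries a major triad in natural-minor keys, so the destination is C minor.
Check: the diatonic triads of C minor (natural minor) are Cm (i), Ddim (ii°), Eb (III), Fm (iv), Gm (v), Ab (VI), Bb (VII) — Eb major is indeed III.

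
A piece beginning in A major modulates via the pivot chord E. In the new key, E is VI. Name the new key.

The numeral VI denotes a major triad on scale degree 6. With E on degree 6, the tonic of the new key is G#.
Degree 6 carries a major triad in minor keys, so the destination is G# minor.
Check: the diatonic triads of G# minor (natural minor) are G#m (i), A#dim (ii°), B (III), C#m (iv), D#m (v), E (VI), F# (VII) — E is indeed VI.

G# minor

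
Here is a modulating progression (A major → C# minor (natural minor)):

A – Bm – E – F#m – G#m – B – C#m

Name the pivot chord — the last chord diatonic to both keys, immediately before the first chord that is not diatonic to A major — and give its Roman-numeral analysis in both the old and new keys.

F#m — vi in A major, iv in C# minor

Chords diatonic to A major: A, Bm, C#m, D, E, F#m, G#dim.
Reading the progression, the first chord not in that set is G#m, so the modulation leaves A major there.
The chord immediately before G#m is F#m, which is diatonic to both keys: vi in A major and iv in C# minor.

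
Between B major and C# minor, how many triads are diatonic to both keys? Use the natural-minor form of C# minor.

Diatonic triads of B major: B major (I), C# minor (ii), D# minor (iii), E major (IV), F# major (V), G# minor (vi), A# diminished (vii°).
Diatonic triads of C# minor (natural minor): C# minor (i), D# diminished (ii°), E major (III), F# minor (iv), G# minor (v), A major (VI), B major (VII).
Matching root and quality in both lists: B major, C# minor, E major, G# minor.
That gives 4 common triads.

4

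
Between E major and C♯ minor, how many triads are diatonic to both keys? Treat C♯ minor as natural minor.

7

Diatonic triads of E major: E (I), F♯m (ii), G♯m (iii), A (IV), B (V), C♯m (vi), D♯dim (vii°).
Diatonic triads of C♯ minor (natural minor): C♯m (i), D♯dim (ii°), E (III), F♯m (iv), G♯m (v), A (VI), B (VII).
Matching root and quality in both lists: E, F♯m, G♯m, A, B, C♯m, D♯dim.
That gives 7 common triads.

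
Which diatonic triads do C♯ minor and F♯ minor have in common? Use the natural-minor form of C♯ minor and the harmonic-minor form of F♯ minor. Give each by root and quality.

Triads in C♯ minor (natural minor): C♯m (i), D♯dim (ii°), E (III), F♯m (iv), G♯m (v), A (VI), B (VII).
Triads in F♯ minor (harmonic minor): F♯m (i), G♯dim (ii°), Aaug (III+), Bm (iv), C♯ (V), D (VI), E♯dim (vii°).
Shared triads with their functions: F♯m (iv in C♯ minor, i in F♯ minor).

F♯m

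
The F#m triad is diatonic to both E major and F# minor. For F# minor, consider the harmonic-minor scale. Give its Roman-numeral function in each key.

The scale of E major is E F# G# A B C# D#; F# is degree 2, and the triad built there (F#-A-C#) is minor, so it is ii.
The scale of F# minor (harmonic minor) is F# G# A B C# D E#; F# is degree 1, and the triad built there (F#-A-C#) is minor, so it is i.

ii in E major; i in F# minor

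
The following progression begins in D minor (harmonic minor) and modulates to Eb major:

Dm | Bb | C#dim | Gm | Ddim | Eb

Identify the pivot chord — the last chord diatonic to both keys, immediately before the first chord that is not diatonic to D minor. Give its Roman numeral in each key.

Chords diatonic to D minor: Dm, Edim, Faug, Gm, A, Bb, C#dim.
Reading the progression, the first chord not in that set is Ddim, so the modulation leaves D minor there.
The chord immediately before Ddim is Gm, which is diatonic to both keys: iv in D minor and iii in Eb major.

Gm — iv in D minor, iii in Eb major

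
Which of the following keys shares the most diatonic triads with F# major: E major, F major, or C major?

E major

Triads of F# major: F# major (I), G# minor (ii), A# minor (iii), B major (IV), C# major (V), D# minor (vi), E# diminished (vii°).
E major shares 2: G#m, B.
F major shares 0: none.
C major shares 0: none.
The most common triads (2) are shared with E major.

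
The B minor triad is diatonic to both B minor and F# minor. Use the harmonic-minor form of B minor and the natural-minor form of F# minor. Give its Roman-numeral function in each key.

The scale of B minor (harmonic minor) is B C# D E F# G A#; B is degree 1, and the triad built there (B-D-F#) is minor, so it is i.
The scale of F# minor (natural minor) is F# G# A B C# D E; B is degree 4, and the triad built there (B-D-F#) is minor, so it is iv.

i in B minor; iv in F# minor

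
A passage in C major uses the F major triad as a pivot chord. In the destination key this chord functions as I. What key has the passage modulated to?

The numeral I denotes a major triad on scale degree 1. With F on degree 1, the tonic of the new key is F.
Degree 1 carries a major triad in major keys, so the destination is F major.
Check: the diatonic triads of F major are F (I), Gm (ii), Am (iii), Bb (IV), C (V), Dm (vi), Edim (vii°) — F major is indeed I.

F major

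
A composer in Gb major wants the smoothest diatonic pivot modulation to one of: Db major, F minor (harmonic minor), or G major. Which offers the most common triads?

Triads of Gb major: Gb major (I), Ab minor (ii), Bb minor (iii), Cb major (IV), Db major (V), Eb minor (vi), F diminished (vii°).
Db major shares 4: Gb, Bbm, Db, Ebm.
F minor (harmonic minor) shares 2: Bbm, Db.
G major shares 0: none.
The most common triads (4) are shared with Db major.

Db major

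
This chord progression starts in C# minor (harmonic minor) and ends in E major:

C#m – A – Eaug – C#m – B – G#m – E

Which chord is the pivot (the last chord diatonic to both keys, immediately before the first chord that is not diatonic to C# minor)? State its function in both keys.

Chords diatonic to C# minor: C#m, D#dim, Eaug, F#m, G#, A, B#dim.
Reading the progression, the first chord not in that set is B, so the modulation leaves C# minor there.
The chord immediately before B is C#m, which is diatonic to both keys: i in C# minor and vi in E major.

C#m — i in C# minor, vi in E major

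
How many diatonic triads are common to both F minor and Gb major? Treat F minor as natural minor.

Diatonic triads of F minor (natural minor): F minor (i), G diminished (ii°), Ab major (III), Bb minor (iv), C minor (v), Db major (VI), Eb major (VII).
Diatonic triads of Gb major: Gb major (I), Ab minor (ii), Bb minor (iii), Cb major (IV), Db major (V), Eb minor (vi), F diminished (vii°).
Matching root and quality in both lists: Bb minor, Db major.
That gives 2 common triads.

2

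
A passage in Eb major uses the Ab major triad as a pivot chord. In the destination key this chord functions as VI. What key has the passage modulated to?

The numeral VI denotes a major triad on scale degree 6. With Ab on degree 6, the tonic of the new key is C.
Degree 6 carries a major triad in minor keys, so the destination is C minor.
Check: the diatonic triads of C minor (natural minor) are Cm (i), Ddim (ii°), Eb (III), Fm (iv), Gm (v), Ab (VI), Bb (VII) — Ab major is indeed VI.

C minor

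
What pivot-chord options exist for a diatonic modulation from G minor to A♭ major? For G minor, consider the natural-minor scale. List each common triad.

Cm, E♭

Triads in G minor (natural minor): Gm (i), Adim (ii°), B♭ (III), Cm (iv), Dm (v), E♭ (VI), F (VII).
Triads in A♭ major: A♭ (I), B♭m (ii), Cm (iii), D♭ (IV), E♭ (V), Fm (vi), Gdim (vii°).
Shared triads with their functions: Cm (iv in G minor, iii in A♭ major); E♭ (VI in G minor, V in A♭ major).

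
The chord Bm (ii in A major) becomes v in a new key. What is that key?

The numeral v denotes a minor triad on scale degree 5. With B on degree 5, the tonic of the new key is E.
Degree 5 carries a minor triad in natural-minor keys, so the destination is E minor.
Check: the diatonic triads of E minor (natural minor) are Em (i), F#dim (ii°), G (III), Am (iv), Bm (v), C (VI), D (VII) — Bm is indeed v.

E minor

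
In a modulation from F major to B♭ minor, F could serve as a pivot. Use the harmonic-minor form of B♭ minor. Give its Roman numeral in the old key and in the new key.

The scale of F major is F G A B♭ C D E; F is degree 1, and the triad built there (F-A-C) is major, so it is I.
The scale of B♭ minor (harmonic minor) is B♭ C D♭ E♭ F G♭ A; F is degree 5, and the triad built there (F-A-C) is major, so it is V.

I in F major; V in B♭ minor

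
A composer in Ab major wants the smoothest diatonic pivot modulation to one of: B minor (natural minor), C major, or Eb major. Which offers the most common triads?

Triads of Ab major: Ab major (I), Bb minor (ii), C minor (iii), Db major (IV), Eb major (V), F minor (vi), G diminished (vii°).
B minor (natural minor) shares 0: none.
C major shares 0: none.
Eb major shares 4: Ab, Cm, Eb, Fm.
The most common triads (4) are shared with Eb major.

Eb major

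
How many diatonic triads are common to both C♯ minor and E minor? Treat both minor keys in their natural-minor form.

0

Diatonic triads of C♯ minor (natural minor): C♯m (i), D♯dim (ii°), E (III), F♯m (iv), G♯m (v), A (VI), B (VII).
Diatonic triads of E minor (natural minor): Em (i), F♯dim (ii°), G (III), Am (iv), Bm (v), C (VI), D (VII).
No triad has the same root and quality in both keys.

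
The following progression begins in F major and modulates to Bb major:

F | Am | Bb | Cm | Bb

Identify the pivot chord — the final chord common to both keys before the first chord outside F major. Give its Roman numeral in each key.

Chords diatonic to F major: F, Gm, Am, Bb, C, Dm, Edim.
Reading the progression, the first chord not in that set is Cm, so the modulation leaves F major there.
The chord immediately before Cm is Bb, which is diatonic to both keys: IV in F major and I in Bb major.

Bb — IV in F major, I in Bb major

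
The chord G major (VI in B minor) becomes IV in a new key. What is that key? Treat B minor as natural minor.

The numeral IV denotes a major triad on scale degree 4. With G on degree 4, the tonic of the new key is D.
Degree 4 carries a major triad in major keys, so the destination is D major.
Check: the diatonic triads of D major are D (I), Em (ii), F#m (iii), G (IV), A (V), Bm (vi), C#dim (vii°) — G major is indeed IV.

D major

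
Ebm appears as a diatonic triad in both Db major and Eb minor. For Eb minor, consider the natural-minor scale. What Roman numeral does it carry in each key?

The scale of Db major is Db Eb F Gb Ab Bb C; Eb is degree 2, and the triad built there (Eb-Gb-Bb) is minor, so it is ii.
The scale of Eb minor (natural minor) is Eb F Gb Ab Bb Cb Db; Eb is degree 1, and the triad built there (Eb-Gb-Bb) is minor, so it is i.

ii in Db major; i in Eb minor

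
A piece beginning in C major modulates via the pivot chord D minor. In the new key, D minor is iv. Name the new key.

A minor

The numeral iv denotes a minor triad on scale degree 4. With D on degree 4, the tonic of the new key is A.
Degree 4 carries a minor triad in minor keys, so the destination is A minor.
Check: the diatonic triads of A minor (natural minor) are Am (i), Bdim (ii°), C (III), Dm (iv), Em (v), F (VI), G (VII) — D minor is indeed iv.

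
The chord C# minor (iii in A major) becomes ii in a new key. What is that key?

The numeral ii denotes a minor triad on scale degree 2. With C# on degree 2, the tonic of the new key is B.
Degree 2 carries a minor triad in major keys, so the destination is B major.
Check: the diatonic triads of B major are B (I), C#m (ii), D#m (iii), E (IV), F# (V), G#m (vi), A#dim (vii°) — C# minor is indeed ii.

B major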